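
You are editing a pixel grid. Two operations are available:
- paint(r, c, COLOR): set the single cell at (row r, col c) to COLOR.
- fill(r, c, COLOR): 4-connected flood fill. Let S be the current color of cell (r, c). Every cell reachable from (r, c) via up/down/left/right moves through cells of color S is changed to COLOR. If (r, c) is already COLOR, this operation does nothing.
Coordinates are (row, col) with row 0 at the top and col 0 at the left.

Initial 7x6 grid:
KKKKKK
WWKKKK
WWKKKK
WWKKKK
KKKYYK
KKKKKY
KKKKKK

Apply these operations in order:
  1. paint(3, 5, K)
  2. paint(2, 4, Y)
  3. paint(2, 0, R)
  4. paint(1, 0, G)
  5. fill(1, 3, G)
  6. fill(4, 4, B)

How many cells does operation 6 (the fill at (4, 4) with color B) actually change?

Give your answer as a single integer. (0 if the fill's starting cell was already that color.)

Answer: 2

Derivation:
After op 1 paint(3,5,K):
KKKKKK
WWKKKK
WWKKKK
WWKKKK
KKKYYK
KKKKKY
KKKKKK
After op 2 paint(2,4,Y):
KKKKKK
WWKKKK
WWKKYK
WWKKKK
KKKYYK
KKKKKY
KKKKKK
After op 3 paint(2,0,R):
KKKKKK
WWKKKK
RWKKYK
WWKKKK
KKKYYK
KKKKKY
KKKKKK
After op 4 paint(1,0,G):
KKKKKK
GWKKKK
RWKKYK
WWKKKK
KKKYYK
KKKKKY
KKKKKK
After op 5 fill(1,3,G) [32 cells changed]:
GGGGGG
GWGGGG
RWGGYG
WWGGGG
GGGYYG
GGGGGY
GGGGGG
After op 6 fill(4,4,B) [2 cells changed]:
GGGGGG
GWGGGG
RWGGYG
WWGGGG
GGGBBG
GGGGGY
GGGGGG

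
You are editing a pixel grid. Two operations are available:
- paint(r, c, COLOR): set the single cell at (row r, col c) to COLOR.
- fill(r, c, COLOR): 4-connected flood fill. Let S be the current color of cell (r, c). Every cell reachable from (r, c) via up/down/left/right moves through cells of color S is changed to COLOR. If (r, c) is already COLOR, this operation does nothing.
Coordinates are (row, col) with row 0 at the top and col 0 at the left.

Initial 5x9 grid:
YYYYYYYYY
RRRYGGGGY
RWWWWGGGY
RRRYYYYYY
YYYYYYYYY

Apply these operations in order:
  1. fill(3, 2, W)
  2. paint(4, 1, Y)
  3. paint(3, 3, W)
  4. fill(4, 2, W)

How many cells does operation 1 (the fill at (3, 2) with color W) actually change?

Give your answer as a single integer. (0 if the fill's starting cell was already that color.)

Answer: 7

Derivation:
After op 1 fill(3,2,W) [7 cells changed]:
YYYYYYYYY
WWWYGGGGY
WWWWWGGGY
WWWYYYYYY
YYYYYYYYY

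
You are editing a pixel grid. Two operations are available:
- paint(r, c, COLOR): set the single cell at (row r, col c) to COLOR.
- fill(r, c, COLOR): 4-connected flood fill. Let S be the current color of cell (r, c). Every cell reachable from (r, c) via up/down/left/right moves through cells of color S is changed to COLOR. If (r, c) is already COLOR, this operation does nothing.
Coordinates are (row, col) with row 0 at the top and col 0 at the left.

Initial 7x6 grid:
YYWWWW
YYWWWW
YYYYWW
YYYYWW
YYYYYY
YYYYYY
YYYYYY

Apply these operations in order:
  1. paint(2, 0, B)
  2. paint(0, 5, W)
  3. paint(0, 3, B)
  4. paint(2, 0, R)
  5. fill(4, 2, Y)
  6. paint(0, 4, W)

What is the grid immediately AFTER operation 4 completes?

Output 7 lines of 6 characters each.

Answer: YYWBWW
YYWWWW
RYYYWW
YYYYWW
YYYYYY
YYYYYY
YYYYYY

Derivation:
After op 1 paint(2,0,B):
YYWWWW
YYWWWW
BYYYWW
YYYYWW
YYYYYY
YYYYYY
YYYYYY
After op 2 paint(0,5,W):
YYWWWW
YYWWWW
BYYYWW
YYYYWW
YYYYYY
YYYYYY
YYYYYY
After op 3 paint(0,3,B):
YYWBWW
YYWWWW
BYYYWW
YYYYWW
YYYYYY
YYYYYY
YYYYYY
After op 4 paint(2,0,R):
YYWBWW
YYWWWW
RYYYWW
YYYYWW
YYYYYY
YYYYYY
YYYYYY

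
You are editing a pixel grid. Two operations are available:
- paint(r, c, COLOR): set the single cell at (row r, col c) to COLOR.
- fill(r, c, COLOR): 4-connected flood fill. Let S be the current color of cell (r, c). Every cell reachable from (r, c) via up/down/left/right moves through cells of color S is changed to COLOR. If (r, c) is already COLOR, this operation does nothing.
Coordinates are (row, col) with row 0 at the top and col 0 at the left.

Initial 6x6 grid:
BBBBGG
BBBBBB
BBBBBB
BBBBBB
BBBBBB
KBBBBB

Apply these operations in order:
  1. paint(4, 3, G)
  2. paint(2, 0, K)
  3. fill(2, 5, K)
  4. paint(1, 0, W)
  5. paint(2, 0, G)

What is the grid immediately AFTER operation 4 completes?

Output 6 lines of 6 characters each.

After op 1 paint(4,3,G):
BBBBGG
BBBBBB
BBBBBB
BBBBBB
BBBGBB
KBBBBB
After op 2 paint(2,0,K):
BBBBGG
BBBBBB
KBBBBB
BBBBBB
BBBGBB
KBBBBB
After op 3 fill(2,5,K) [31 cells changed]:
KKKKGG
KKKKKK
KKKKKK
KKKKKK
KKKGKK
KKKKKK
After op 4 paint(1,0,W):
KKKKGG
WKKKKK
KKKKKK
KKKKKK
KKKGKK
KKKKKK

Answer: KKKKGG
WKKKKK
KKKKKK
KKKKKK
KKKGKK
KKKKKK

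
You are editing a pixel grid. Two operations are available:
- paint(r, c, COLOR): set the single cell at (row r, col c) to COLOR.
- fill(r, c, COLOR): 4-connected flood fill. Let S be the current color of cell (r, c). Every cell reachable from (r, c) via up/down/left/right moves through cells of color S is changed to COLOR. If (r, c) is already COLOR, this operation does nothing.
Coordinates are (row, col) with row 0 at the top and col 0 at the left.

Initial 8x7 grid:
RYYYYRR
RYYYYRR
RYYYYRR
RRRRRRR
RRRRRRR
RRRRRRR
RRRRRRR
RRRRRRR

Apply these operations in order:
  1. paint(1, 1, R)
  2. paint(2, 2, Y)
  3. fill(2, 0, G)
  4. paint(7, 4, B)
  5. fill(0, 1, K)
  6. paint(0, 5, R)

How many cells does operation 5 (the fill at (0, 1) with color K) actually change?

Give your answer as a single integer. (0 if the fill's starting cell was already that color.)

After op 1 paint(1,1,R):
RYYYYRR
RRYYYRR
RYYYYRR
RRRRRRR
RRRRRRR
RRRRRRR
RRRRRRR
RRRRRRR
After op 2 paint(2,2,Y):
RYYYYRR
RRYYYRR
RYYYYRR
RRRRRRR
RRRRRRR
RRRRRRR
RRRRRRR
RRRRRRR
After op 3 fill(2,0,G) [45 cells changed]:
GYYYYGG
GGYYYGG
GYYYYGG
GGGGGGG
GGGGGGG
GGGGGGG
GGGGGGG
GGGGGGG
After op 4 paint(7,4,B):
GYYYYGG
GGYYYGG
GYYYYGG
GGGGGGG
GGGGGGG
GGGGGGG
GGGGGGG
GGGGBGG
After op 5 fill(0,1,K) [11 cells changed]:
GKKKKGG
GGKKKGG
GKKKKGG
GGGGGGG
GGGGGGG
GGGGGGG
GGGGGGG
GGGGBGG

Answer: 11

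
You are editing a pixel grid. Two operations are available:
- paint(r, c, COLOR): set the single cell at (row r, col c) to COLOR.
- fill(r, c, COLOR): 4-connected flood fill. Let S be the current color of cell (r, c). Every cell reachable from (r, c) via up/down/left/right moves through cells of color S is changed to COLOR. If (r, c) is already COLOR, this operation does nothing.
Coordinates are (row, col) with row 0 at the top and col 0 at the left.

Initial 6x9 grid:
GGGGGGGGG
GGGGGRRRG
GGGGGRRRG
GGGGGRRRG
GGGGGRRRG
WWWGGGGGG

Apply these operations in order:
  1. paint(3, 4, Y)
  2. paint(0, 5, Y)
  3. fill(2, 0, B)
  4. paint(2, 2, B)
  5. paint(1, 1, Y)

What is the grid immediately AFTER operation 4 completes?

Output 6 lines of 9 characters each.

Answer: BBBBBYBBB
BBBBBRRRB
BBBBBRRRB
BBBBYRRRB
BBBBBRRRB
WWWBBBBBB

Derivation:
After op 1 paint(3,4,Y):
GGGGGGGGG
GGGGGRRRG
GGGGGRRRG
GGGGYRRRG
GGGGGRRRG
WWWGGGGGG
After op 2 paint(0,5,Y):
GGGGGYGGG
GGGGGRRRG
GGGGGRRRG
GGGGYRRRG
GGGGGRRRG
WWWGGGGGG
After op 3 fill(2,0,B) [37 cells changed]:
BBBBBYBBB
BBBBBRRRB
BBBBBRRRB
BBBBYRRRB
BBBBBRRRB
WWWBBBBBB
After op 4 paint(2,2,B):
BBBBBYBBB
BBBBBRRRB
BBBBBRRRB
BBBBYRRRB
BBBBBRRRB
WWWBBBBBB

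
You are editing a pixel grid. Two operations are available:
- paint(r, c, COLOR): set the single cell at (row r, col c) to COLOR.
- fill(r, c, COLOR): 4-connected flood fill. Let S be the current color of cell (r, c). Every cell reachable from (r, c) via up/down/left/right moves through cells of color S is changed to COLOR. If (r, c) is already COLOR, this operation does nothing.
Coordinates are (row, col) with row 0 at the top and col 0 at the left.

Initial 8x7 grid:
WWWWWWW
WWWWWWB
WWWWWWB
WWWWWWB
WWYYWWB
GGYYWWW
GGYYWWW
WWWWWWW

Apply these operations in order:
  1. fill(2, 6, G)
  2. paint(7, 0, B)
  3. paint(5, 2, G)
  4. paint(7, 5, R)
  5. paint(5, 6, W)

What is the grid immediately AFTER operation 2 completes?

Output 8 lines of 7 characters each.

After op 1 fill(2,6,G) [4 cells changed]:
WWWWWWW
WWWWWWG
WWWWWWG
WWWWWWG
WWYYWWG
GGYYWWW
GGYYWWW
WWWWWWW
After op 2 paint(7,0,B):
WWWWWWW
WWWWWWG
WWWWWWG
WWWWWWG
WWYYWWG
GGYYWWW
GGYYWWW
BWWWWWW

Answer: WWWWWWW
WWWWWWG
WWWWWWG
WWWWWWG
WWYYWWG
GGYYWWW
GGYYWWW
BWWWWWW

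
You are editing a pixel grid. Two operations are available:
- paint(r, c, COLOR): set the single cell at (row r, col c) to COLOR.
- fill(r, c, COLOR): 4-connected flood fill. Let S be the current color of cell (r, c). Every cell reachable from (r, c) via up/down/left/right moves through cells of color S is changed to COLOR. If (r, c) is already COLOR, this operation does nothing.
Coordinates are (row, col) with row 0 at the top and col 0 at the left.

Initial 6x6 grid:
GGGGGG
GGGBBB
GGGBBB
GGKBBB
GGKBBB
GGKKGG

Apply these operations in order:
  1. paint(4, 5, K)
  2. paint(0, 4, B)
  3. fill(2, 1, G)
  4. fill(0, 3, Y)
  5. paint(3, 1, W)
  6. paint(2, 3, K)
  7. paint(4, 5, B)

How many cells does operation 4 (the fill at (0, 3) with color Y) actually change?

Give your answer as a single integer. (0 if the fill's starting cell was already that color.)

After op 1 paint(4,5,K):
GGGGGG
GGGBBB
GGGBBB
GGKBBB
GGKBBK
GGKKGG
After op 2 paint(0,4,B):
GGGGBG
GGGBBB
GGGBBB
GGKBBB
GGKBBK
GGKKGG
After op 3 fill(2,1,G) [0 cells changed]:
GGGGBG
GGGBBB
GGGBBB
GGKBBB
GGKBBK
GGKKGG
After op 4 fill(0,3,Y) [16 cells changed]:
YYYYBG
YYYBBB
YYYBBB
YYKBBB
YYKBBK
YYKKGG

Answer: 16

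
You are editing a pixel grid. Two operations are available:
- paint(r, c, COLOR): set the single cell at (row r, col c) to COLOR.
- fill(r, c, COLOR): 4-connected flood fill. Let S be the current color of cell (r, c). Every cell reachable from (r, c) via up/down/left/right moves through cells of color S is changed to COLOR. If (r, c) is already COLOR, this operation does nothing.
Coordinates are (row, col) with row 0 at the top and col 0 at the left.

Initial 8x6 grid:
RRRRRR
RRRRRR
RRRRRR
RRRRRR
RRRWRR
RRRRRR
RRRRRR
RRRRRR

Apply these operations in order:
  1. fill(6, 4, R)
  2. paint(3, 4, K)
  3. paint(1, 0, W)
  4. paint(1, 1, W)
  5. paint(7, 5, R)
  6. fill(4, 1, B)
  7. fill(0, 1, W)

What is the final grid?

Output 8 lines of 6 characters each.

Answer: WWWWWW
WWWWWW
WWWWWW
WWWWKW
WWWWWW
WWWWWW
WWWWWW
WWWWWW

Derivation:
After op 1 fill(6,4,R) [0 cells changed]:
RRRRRR
RRRRRR
RRRRRR
RRRRRR
RRRWRR
RRRRRR
RRRRRR
RRRRRR
After op 2 paint(3,4,K):
RRRRRR
RRRRRR
RRRRRR
RRRRKR
RRRWRR
RRRRRR
RRRRRR
RRRRRR
After op 3 paint(1,0,W):
RRRRRR
WRRRRR
RRRRRR
RRRRKR
RRRWRR
RRRRRR
RRRRRR
RRRRRR
After op 4 paint(1,1,W):
RRRRRR
WWRRRR
RRRRRR
RRRRKR
RRRWRR
RRRRRR
RRRRRR
RRRRRR
After op 5 paint(7,5,R):
RRRRRR
WWRRRR
RRRRRR
RRRRKR
RRRWRR
RRRRRR
RRRRRR
RRRRRR
After op 6 fill(4,1,B) [44 cells changed]:
BBBBBB
WWBBBB
BBBBBB
BBBBKB
BBBWBB
BBBBBB
BBBBBB
BBBBBB
After op 7 fill(0,1,W) [44 cells changed]:
WWWWWW
WWWWWW
WWWWWW
WWWWKW
WWWWWW
WWWWWW
WWWWWW
WWWWWW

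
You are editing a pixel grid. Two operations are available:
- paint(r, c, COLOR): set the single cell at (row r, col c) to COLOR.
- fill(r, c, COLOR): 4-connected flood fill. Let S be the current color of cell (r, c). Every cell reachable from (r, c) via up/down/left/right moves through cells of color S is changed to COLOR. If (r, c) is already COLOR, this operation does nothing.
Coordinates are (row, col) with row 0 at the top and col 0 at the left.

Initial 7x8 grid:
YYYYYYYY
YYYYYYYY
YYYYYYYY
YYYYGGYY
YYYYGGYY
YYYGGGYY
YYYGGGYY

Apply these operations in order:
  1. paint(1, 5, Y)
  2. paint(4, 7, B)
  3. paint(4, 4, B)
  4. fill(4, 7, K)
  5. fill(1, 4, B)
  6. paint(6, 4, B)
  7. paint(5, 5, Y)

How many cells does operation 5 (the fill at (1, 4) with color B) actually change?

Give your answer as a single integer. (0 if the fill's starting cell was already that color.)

Answer: 45

Derivation:
After op 1 paint(1,5,Y):
YYYYYYYY
YYYYYYYY
YYYYYYYY
YYYYGGYY
YYYYGGYY
YYYGGGYY
YYYGGGYY
After op 2 paint(4,7,B):
YYYYYYYY
YYYYYYYY
YYYYYYYY
YYYYGGYY
YYYYGGYB
YYYGGGYY
YYYGGGYY
After op 3 paint(4,4,B):
YYYYYYYY
YYYYYYYY
YYYYYYYY
YYYYGGYY
YYYYBGYB
YYYGGGYY
YYYGGGYY
After op 4 fill(4,7,K) [1 cells changed]:
YYYYYYYY
YYYYYYYY
YYYYYYYY
YYYYGGYY
YYYYBGYK
YYYGGGYY
YYYGGGYY
After op 5 fill(1,4,B) [45 cells changed]:
BBBBBBBB
BBBBBBBB
BBBBBBBB
BBBBGGBB
BBBBBGBK
BBBGGGBB
BBBGGGBB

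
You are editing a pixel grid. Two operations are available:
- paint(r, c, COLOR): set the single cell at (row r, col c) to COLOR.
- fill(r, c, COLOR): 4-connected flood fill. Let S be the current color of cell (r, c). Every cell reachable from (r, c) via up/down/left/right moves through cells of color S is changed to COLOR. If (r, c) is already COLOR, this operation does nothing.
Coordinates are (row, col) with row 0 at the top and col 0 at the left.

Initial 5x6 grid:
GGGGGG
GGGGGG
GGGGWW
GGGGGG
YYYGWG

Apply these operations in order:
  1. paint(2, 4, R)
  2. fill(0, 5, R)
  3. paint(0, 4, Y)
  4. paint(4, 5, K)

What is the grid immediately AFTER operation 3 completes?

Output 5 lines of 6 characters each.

Answer: RRRRYR
RRRRRR
RRRRRW
RRRRRR
YYYRWR

Derivation:
After op 1 paint(2,4,R):
GGGGGG
GGGGGG
GGGGRW
GGGGGG
YYYGWG
After op 2 fill(0,5,R) [24 cells changed]:
RRRRRR
RRRRRR
RRRRRW
RRRRRR
YYYRWR
After op 3 paint(0,4,Y):
RRRRYR
RRRRRR
RRRRRW
RRRRRR
YYYRWR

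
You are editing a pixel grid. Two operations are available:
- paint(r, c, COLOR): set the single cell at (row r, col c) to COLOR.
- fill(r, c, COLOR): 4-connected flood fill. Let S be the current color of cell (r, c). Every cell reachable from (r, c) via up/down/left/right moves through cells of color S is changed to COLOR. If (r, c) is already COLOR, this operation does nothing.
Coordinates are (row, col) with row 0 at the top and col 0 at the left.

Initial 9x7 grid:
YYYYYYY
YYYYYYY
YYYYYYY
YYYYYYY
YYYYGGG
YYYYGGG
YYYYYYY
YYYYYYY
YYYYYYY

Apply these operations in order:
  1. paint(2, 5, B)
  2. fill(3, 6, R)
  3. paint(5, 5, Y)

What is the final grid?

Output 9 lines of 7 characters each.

Answer: RRRRRRR
RRRRRRR
RRRRRBR
RRRRRRR
RRRRGGG
RRRRGYG
RRRRRRR
RRRRRRR
RRRRRRR

Derivation:
After op 1 paint(2,5,B):
YYYYYYY
YYYYYYY
YYYYYBY
YYYYYYY
YYYYGGG
YYYYGGG
YYYYYYY
YYYYYYY
YYYYYYY
After op 2 fill(3,6,R) [56 cells changed]:
RRRRRRR
RRRRRRR
RRRRRBR
RRRRRRR
RRRRGGG
RRRRGGG
RRRRRRR
RRRRRRR
RRRRRRR
After op 3 paint(5,5,Y):
RRRRRRR
RRRRRRR
RRRRRBR
RRRRRRR
RRRRGGG
RRRRGYG
RRRRRRR
RRRRRRR
RRRRRRR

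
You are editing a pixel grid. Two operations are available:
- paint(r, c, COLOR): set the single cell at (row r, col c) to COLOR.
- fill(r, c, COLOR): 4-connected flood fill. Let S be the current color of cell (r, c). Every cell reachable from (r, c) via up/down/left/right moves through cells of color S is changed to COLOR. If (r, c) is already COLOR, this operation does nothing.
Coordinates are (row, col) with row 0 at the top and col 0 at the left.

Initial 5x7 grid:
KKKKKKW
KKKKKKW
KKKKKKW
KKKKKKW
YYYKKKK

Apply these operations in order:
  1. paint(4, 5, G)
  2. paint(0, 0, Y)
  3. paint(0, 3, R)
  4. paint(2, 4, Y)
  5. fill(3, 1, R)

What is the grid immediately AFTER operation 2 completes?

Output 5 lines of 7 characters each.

After op 1 paint(4,5,G):
KKKKKKW
KKKKKKW
KKKKKKW
KKKKKKW
YYYKKGK
After op 2 paint(0,0,Y):
YKKKKKW
KKKKKKW
KKKKKKW
KKKKKKW
YYYKKGK

Answer: YKKKKKW
KKKKKKW
KKKKKKW
KKKKKKW
YYYKKGK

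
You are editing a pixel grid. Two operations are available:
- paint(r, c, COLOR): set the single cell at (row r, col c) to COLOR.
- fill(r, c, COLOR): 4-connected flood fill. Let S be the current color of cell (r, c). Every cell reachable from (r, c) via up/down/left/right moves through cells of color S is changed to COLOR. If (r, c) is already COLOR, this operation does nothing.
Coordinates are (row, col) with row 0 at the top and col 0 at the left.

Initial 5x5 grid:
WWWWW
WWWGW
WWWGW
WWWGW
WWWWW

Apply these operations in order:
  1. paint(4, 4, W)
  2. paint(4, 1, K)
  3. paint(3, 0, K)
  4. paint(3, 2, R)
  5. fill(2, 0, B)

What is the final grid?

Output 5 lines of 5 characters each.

After op 1 paint(4,4,W):
WWWWW
WWWGW
WWWGW
WWWGW
WWWWW
After op 2 paint(4,1,K):
WWWWW
WWWGW
WWWGW
WWWGW
WKWWW
After op 3 paint(3,0,K):
WWWWW
WWWGW
WWWGW
KWWGW
WKWWW
After op 4 paint(3,2,R):
WWWWW
WWWGW
WWWGW
KWRGW
WKWWW
After op 5 fill(2,0,B) [18 cells changed]:
BBBBB
BBBGB
BBBGB
KBRGB
WKBBB

Answer: BBBBB
BBBGB
BBBGB
KBRGB
WKBBB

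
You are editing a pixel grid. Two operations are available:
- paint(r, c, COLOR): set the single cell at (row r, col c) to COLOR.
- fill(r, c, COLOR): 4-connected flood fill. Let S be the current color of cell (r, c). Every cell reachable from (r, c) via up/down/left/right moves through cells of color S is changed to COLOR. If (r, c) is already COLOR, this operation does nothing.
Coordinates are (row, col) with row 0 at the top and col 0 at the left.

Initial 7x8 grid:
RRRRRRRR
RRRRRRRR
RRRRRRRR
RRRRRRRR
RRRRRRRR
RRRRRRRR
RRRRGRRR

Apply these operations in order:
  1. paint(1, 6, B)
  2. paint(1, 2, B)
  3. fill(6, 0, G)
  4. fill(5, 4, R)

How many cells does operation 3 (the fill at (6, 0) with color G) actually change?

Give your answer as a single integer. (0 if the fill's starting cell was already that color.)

Answer: 53

Derivation:
After op 1 paint(1,6,B):
RRRRRRRR
RRRRRRBR
RRRRRRRR
RRRRRRRR
RRRRRRRR
RRRRRRRR
RRRRGRRR
After op 2 paint(1,2,B):
RRRRRRRR
RRBRRRBR
RRRRRRRR
RRRRRRRR
RRRRRRRR
RRRRRRRR
RRRRGRRR
After op 3 fill(6,0,G) [53 cells changed]:
GGGGGGGG
GGBGGGBG
GGGGGGGG
GGGGGGGG
GGGGGGGG
GGGGGGGG
GGGGGGGG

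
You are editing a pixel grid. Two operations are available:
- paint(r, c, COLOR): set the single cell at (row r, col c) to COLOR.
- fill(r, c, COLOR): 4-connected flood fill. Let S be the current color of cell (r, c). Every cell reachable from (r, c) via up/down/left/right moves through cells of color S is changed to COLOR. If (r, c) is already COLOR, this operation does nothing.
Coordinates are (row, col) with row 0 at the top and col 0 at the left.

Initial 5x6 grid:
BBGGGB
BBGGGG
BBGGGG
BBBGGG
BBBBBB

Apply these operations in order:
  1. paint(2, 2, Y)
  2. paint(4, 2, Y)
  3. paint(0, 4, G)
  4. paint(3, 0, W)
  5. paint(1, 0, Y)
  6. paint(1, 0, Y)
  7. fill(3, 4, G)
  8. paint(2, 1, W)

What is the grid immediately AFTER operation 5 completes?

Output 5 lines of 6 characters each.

Answer: BBGGGB
YBGGGG
BBYGGG
WBBGGG
BBYBBB

Derivation:
After op 1 paint(2,2,Y):
BBGGGB
BBGGGG
BBYGGG
BBBGGG
BBBBBB
After op 2 paint(4,2,Y):
BBGGGB
BBGGGG
BBYGGG
BBBGGG
BBYBBB
After op 3 paint(0,4,G):
BBGGGB
BBGGGG
BBYGGG
BBBGGG
BBYBBB
After op 4 paint(3,0,W):
BBGGGB
BBGGGG
BBYGGG
WBBGGG
BBYBBB
After op 5 paint(1,0,Y):
BBGGGB
YBGGGG
BBYGGG
WBBGGG
BBYBBB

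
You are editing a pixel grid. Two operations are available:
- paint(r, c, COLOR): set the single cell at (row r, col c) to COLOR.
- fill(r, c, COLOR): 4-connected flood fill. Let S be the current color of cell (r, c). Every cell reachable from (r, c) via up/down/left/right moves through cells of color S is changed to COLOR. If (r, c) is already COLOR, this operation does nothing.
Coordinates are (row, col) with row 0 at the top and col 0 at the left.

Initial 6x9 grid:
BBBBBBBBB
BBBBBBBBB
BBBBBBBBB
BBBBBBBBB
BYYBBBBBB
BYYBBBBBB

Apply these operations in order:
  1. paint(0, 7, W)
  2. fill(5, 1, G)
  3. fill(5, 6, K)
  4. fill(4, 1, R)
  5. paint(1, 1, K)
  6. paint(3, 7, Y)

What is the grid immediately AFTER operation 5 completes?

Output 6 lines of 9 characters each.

Answer: KKKKKKKWK
KKKKKKKKK
KKKKKKKKK
KKKKKKKKK
KRRKKKKKK
KRRKKKKKK

Derivation:
After op 1 paint(0,7,W):
BBBBBBBWB
BBBBBBBBB
BBBBBBBBB
BBBBBBBBB
BYYBBBBBB
BYYBBBBBB
After op 2 fill(5,1,G) [4 cells changed]:
BBBBBBBWB
BBBBBBBBB
BBBBBBBBB
BBBBBBBBB
BGGBBBBBB
BGGBBBBBB
After op 3 fill(5,6,K) [49 cells changed]:
KKKKKKKWK
KKKKKKKKK
KKKKKKKKK
KKKKKKKKK
KGGKKKKKK
KGGKKKKKK
After op 4 fill(4,1,R) [4 cells changed]:
KKKKKKKWK
KKKKKKKKK
KKKKKKKKK
KKKKKKKKK
KRRKKKKKK
KRRKKKKKK
After op 5 paint(1,1,K):
KKKKKKKWK
KKKKKKKKK
KKKKKKKKK
KKKKKKKKK
KRRKKKKKK
KRRKKKKKK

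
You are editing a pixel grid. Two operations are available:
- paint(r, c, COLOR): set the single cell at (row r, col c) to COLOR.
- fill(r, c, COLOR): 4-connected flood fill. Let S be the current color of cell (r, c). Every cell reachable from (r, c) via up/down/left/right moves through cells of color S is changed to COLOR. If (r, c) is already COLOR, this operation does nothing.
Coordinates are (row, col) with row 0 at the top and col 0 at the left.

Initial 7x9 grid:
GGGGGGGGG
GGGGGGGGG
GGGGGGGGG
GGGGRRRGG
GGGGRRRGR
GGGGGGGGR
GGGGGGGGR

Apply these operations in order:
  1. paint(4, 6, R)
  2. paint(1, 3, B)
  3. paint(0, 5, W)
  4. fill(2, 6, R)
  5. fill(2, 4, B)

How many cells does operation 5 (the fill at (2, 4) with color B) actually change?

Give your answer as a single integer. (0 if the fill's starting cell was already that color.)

Answer: 61

Derivation:
After op 1 paint(4,6,R):
GGGGGGGGG
GGGGGGGGG
GGGGGGGGG
GGGGRRRGG
GGGGRRRGR
GGGGGGGGR
GGGGGGGGR
After op 2 paint(1,3,B):
GGGGGGGGG
GGGBGGGGG
GGGGGGGGG
GGGGRRRGG
GGGGRRRGR
GGGGGGGGR
GGGGGGGGR
After op 3 paint(0,5,W):
GGGGGWGGG
GGGBGGGGG
GGGGGGGGG
GGGGRRRGG
GGGGRRRGR
GGGGGGGGR
GGGGGGGGR
After op 4 fill(2,6,R) [52 cells changed]:
RRRRRWRRR
RRRBRRRRR
RRRRRRRRR
RRRRRRRRR
RRRRRRRRR
RRRRRRRRR
RRRRRRRRR
After op 5 fill(2,4,B) [61 cells changed]:
BBBBBWBBB
BBBBBBBBB
BBBBBBBBB
BBBBBBBBB
BBBBBBBBB
BBBBBBBBB
BBBBBBBBB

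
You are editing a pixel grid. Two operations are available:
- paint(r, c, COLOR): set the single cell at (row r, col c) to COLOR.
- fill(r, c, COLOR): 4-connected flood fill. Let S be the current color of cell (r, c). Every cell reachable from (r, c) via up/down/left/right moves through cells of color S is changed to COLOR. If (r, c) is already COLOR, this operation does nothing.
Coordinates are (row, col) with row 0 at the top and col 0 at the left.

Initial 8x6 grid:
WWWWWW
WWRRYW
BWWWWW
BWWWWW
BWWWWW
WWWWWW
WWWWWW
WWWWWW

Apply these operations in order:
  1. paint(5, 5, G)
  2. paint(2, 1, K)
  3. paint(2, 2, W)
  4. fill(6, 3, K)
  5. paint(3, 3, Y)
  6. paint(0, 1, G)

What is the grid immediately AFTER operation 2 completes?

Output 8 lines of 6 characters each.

After op 1 paint(5,5,G):
WWWWWW
WWRRYW
BWWWWW
BWWWWW
BWWWWW
WWWWWG
WWWWWW
WWWWWW
After op 2 paint(2,1,K):
WWWWWW
WWRRYW
BKWWWW
BWWWWW
BWWWWW
WWWWWG
WWWWWW
WWWWWW

Answer: WWWWWW
WWRRYW
BKWWWW
BWWWWW
BWWWWW
WWWWWG
WWWWWW
WWWWWW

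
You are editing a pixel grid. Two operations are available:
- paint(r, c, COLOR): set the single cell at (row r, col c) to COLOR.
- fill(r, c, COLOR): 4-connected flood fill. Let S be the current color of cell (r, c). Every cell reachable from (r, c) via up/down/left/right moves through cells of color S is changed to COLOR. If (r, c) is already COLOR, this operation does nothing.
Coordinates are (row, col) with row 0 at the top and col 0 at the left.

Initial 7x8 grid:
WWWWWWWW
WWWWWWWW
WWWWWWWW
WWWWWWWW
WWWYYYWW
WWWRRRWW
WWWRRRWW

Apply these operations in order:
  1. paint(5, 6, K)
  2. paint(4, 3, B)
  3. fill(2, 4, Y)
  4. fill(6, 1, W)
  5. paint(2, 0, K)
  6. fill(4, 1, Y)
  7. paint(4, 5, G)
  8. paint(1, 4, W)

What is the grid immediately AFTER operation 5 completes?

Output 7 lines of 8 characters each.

Answer: WWWWWWWW
WWWWWWWW
KWWWWWWW
WWWWWWWW
WWWBWWWW
WWWRRRKW
WWWRRRWW

Derivation:
After op 1 paint(5,6,K):
WWWWWWWW
WWWWWWWW
WWWWWWWW
WWWWWWWW
WWWYYYWW
WWWRRRKW
WWWRRRWW
After op 2 paint(4,3,B):
WWWWWWWW
WWWWWWWW
WWWWWWWW
WWWWWWWW
WWWBYYWW
WWWRRRKW
WWWRRRWW
After op 3 fill(2,4,Y) [46 cells changed]:
YYYYYYYY
YYYYYYYY
YYYYYYYY
YYYYYYYY
YYYBYYYY
YYYRRRKY
YYYRRRYY
After op 4 fill(6,1,W) [48 cells changed]:
WWWWWWWW
WWWWWWWW
WWWWWWWW
WWWWWWWW
WWWBWWWW
WWWRRRKW
WWWRRRWW
After op 5 paint(2,0,K):
WWWWWWWW
WWWWWWWW
KWWWWWWW
WWWWWWWW
WWWBWWWW
WWWRRRKW
WWWRRRWW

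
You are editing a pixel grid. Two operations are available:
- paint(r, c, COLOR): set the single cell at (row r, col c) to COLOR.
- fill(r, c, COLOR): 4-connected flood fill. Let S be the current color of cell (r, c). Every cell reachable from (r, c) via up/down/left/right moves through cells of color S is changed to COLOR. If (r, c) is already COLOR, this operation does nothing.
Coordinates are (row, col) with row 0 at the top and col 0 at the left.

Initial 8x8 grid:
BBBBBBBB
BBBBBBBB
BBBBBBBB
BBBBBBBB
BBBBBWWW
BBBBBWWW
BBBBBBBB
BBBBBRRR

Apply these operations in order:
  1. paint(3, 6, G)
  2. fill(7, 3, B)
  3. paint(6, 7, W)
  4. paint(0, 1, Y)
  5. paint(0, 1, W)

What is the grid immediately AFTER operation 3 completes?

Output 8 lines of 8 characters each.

After op 1 paint(3,6,G):
BBBBBBBB
BBBBBBBB
BBBBBBBB
BBBBBBGB
BBBBBWWW
BBBBBWWW
BBBBBBBB
BBBBBRRR
After op 2 fill(7,3,B) [0 cells changed]:
BBBBBBBB
BBBBBBBB
BBBBBBBB
BBBBBBGB
BBBBBWWW
BBBBBWWW
BBBBBBBB
BBBBBRRR
After op 3 paint(6,7,W):
BBBBBBBB
BBBBBBBB
BBBBBBBB
BBBBBBGB
BBBBBWWW
BBBBBWWW
BBBBBBBW
BBBBBRRR

Answer: BBBBBBBB
BBBBBBBB
BBBBBBBB
BBBBBBGB
BBBBBWWW
BBBBBWWW
BBBBBBBW
BBBBBRRR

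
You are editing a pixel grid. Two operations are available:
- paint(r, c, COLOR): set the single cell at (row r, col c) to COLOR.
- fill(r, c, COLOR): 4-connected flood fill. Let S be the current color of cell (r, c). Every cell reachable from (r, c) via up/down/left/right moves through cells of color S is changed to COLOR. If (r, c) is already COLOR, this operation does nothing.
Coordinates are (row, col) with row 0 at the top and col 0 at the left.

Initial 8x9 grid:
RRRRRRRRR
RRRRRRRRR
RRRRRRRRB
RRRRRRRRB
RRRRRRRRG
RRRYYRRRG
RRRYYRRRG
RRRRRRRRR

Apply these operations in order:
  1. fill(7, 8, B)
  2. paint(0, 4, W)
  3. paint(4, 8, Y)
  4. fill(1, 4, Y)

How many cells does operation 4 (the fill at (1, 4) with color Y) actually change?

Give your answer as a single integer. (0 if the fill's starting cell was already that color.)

Answer: 64

Derivation:
After op 1 fill(7,8,B) [63 cells changed]:
BBBBBBBBB
BBBBBBBBB
BBBBBBBBB
BBBBBBBBB
BBBBBBBBG
BBBYYBBBG
BBBYYBBBG
BBBBBBBBB
After op 2 paint(0,4,W):
BBBBWBBBB
BBBBBBBBB
BBBBBBBBB
BBBBBBBBB
BBBBBBBBG
BBBYYBBBG
BBBYYBBBG
BBBBBBBBB
After op 3 paint(4,8,Y):
BBBBWBBBB
BBBBBBBBB
BBBBBBBBB
BBBBBBBBB
BBBBBBBBY
BBBYYBBBG
BBBYYBBBG
BBBBBBBBB
After op 4 fill(1,4,Y) [64 cells changed]:
YYYYWYYYY
YYYYYYYYY
YYYYYYYYY
YYYYYYYYY
YYYYYYYYY
YYYYYYYYG
YYYYYYYYG
YYYYYYYYY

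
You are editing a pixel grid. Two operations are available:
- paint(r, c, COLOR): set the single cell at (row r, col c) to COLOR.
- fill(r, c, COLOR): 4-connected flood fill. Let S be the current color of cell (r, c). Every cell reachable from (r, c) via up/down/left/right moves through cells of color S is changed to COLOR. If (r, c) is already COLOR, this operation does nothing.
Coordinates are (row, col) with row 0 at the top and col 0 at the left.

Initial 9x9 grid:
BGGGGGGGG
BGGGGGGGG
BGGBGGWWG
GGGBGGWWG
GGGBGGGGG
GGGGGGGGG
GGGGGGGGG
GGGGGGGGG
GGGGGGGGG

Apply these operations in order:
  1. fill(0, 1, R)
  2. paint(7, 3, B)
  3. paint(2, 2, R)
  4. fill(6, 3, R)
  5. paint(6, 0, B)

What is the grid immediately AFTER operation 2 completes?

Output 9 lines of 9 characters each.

Answer: BRRRRRRRR
BRRRRRRRR
BRRBRRWWR
RRRBRRWWR
RRRBRRRRR
RRRRRRRRR
RRRRRRRRR
RRRBRRRRR
RRRRRRRRR

Derivation:
After op 1 fill(0,1,R) [71 cells changed]:
BRRRRRRRR
BRRRRRRRR
BRRBRRWWR
RRRBRRWWR
RRRBRRRRR
RRRRRRRRR
RRRRRRRRR
RRRRRRRRR
RRRRRRRRR
After op 2 paint(7,3,B):
BRRRRRRRR
BRRRRRRRR
BRRBRRWWR
RRRBRRWWR
RRRBRRRRR
RRRRRRRRR
RRRRRRRRR
RRRBRRRRR
RRRRRRRRR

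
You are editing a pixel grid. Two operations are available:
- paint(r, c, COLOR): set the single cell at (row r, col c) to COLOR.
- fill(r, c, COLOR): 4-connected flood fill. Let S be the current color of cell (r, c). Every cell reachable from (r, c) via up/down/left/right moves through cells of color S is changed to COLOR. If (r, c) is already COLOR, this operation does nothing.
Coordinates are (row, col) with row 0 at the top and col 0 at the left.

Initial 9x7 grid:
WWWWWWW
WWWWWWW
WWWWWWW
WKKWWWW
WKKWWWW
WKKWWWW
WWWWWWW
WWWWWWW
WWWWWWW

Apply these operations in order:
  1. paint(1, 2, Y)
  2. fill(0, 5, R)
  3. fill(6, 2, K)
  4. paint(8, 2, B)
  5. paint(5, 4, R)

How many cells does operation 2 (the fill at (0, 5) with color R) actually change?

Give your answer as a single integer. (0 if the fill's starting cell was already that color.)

Answer: 56

Derivation:
After op 1 paint(1,2,Y):
WWWWWWW
WWYWWWW
WWWWWWW
WKKWWWW
WKKWWWW
WKKWWWW
WWWWWWW
WWWWWWW
WWWWWWW
After op 2 fill(0,5,R) [56 cells changed]:
RRRRRRR
RRYRRRR
RRRRRRR
RKKRRRR
RKKRRRR
RKKRRRR
RRRRRRR
RRRRRRR
RRRRRRR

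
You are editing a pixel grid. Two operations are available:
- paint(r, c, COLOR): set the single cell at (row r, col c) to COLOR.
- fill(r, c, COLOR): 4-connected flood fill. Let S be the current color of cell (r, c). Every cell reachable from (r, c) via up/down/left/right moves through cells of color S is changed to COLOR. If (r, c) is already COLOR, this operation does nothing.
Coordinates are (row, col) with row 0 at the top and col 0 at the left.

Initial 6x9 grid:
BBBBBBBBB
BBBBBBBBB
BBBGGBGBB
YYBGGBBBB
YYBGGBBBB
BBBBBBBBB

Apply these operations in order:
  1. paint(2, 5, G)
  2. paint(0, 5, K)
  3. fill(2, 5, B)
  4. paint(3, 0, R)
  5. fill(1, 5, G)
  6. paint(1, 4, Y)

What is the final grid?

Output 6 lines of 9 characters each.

Answer: GGGGGKGGG
GGGGYGGGG
GGGGGGGGG
RYGGGGGGG
YYGGGGGGG
GGGGGGGGG

Derivation:
After op 1 paint(2,5,G):
BBBBBBBBB
BBBBBBBBB
BBBGGGGBB
YYBGGBBBB
YYBGGBBBB
BBBBBBBBB
After op 2 paint(0,5,K):
BBBBBKBBB
BBBBBBBBB
BBBGGGGBB
YYBGGBBBB
YYBGGBBBB
BBBBBBBBB
After op 3 fill(2,5,B) [8 cells changed]:
BBBBBKBBB
BBBBBBBBB
BBBBBBBBB
YYBBBBBBB
YYBBBBBBB
BBBBBBBBB
After op 4 paint(3,0,R):
BBBBBKBBB
BBBBBBBBB
BBBBBBBBB
RYBBBBBBB
YYBBBBBBB
BBBBBBBBB
After op 5 fill(1,5,G) [49 cells changed]:
GGGGGKGGG
GGGGGGGGG
GGGGGGGGG
RYGGGGGGG
YYGGGGGGG
GGGGGGGGG
After op 6 paint(1,4,Y):
GGGGGKGGG
GGGGYGGGG
GGGGGGGGG
RYGGGGGGG
YYGGGGGGG
GGGGGGGGG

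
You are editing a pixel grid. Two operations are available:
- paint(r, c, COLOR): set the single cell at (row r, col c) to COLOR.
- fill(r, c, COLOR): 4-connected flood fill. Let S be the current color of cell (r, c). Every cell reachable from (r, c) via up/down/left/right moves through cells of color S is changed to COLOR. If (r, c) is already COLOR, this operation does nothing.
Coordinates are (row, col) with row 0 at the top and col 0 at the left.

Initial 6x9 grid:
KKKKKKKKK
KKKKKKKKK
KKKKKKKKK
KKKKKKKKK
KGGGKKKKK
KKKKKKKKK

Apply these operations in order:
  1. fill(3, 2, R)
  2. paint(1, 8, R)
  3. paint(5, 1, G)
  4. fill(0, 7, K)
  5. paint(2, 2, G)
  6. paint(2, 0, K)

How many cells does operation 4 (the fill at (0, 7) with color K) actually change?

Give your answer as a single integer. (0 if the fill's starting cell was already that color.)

After op 1 fill(3,2,R) [51 cells changed]:
RRRRRRRRR
RRRRRRRRR
RRRRRRRRR
RRRRRRRRR
RGGGRRRRR
RRRRRRRRR
After op 2 paint(1,8,R):
RRRRRRRRR
RRRRRRRRR
RRRRRRRRR
RRRRRRRRR
RGGGRRRRR
RRRRRRRRR
After op 3 paint(5,1,G):
RRRRRRRRR
RRRRRRRRR
RRRRRRRRR
RRRRRRRRR
RGGGRRRRR
RGRRRRRRR
After op 4 fill(0,7,K) [50 cells changed]:
KKKKKKKKK
KKKKKKKKK
KKKKKKKKK
KKKKKKKKK
KGGGKKKKK
KGKKKKKKK

Answer: 50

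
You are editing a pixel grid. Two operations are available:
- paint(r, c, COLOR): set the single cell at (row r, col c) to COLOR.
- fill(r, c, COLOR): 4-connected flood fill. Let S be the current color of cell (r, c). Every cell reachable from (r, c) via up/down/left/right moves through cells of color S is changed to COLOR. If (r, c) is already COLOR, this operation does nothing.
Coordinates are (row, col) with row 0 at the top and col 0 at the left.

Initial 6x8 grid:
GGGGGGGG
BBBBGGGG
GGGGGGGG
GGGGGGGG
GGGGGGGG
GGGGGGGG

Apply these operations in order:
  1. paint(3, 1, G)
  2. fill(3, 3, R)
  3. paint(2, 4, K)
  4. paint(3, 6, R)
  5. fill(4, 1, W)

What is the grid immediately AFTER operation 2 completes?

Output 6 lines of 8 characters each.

Answer: RRRRRRRR
BBBBRRRR
RRRRRRRR
RRRRRRRR
RRRRRRRR
RRRRRRRR

Derivation:
After op 1 paint(3,1,G):
GGGGGGGG
BBBBGGGG
GGGGGGGG
GGGGGGGG
GGGGGGGG
GGGGGGGG
After op 2 fill(3,3,R) [44 cells changed]:
RRRRRRRR
BBBBRRRR
RRRRRRRR
RRRRRRRR
RRRRRRRR
RRRRRRRR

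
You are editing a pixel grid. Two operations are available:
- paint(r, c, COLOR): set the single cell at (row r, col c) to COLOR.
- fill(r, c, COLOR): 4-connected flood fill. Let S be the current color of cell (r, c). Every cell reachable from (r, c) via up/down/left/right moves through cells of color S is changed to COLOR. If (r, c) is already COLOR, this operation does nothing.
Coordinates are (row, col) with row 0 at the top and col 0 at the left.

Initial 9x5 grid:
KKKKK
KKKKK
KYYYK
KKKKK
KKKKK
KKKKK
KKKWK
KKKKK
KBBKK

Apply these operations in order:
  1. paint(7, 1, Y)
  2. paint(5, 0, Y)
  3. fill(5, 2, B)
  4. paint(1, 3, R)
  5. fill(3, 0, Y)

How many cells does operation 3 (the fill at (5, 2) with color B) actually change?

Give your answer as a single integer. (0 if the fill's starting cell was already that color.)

Answer: 37

Derivation:
After op 1 paint(7,1,Y):
KKKKK
KKKKK
KYYYK
KKKKK
KKKKK
KKKKK
KKKWK
KYKKK
KBBKK
After op 2 paint(5,0,Y):
KKKKK
KKKKK
KYYYK
KKKKK
KKKKK
YKKKK
KKKWK
KYKKK
KBBKK
After op 3 fill(5,2,B) [37 cells changed]:
BBBBB
BBBBB
BYYYB
BBBBB
BBBBB
YBBBB
BBBWB
BYBBB
BBBBB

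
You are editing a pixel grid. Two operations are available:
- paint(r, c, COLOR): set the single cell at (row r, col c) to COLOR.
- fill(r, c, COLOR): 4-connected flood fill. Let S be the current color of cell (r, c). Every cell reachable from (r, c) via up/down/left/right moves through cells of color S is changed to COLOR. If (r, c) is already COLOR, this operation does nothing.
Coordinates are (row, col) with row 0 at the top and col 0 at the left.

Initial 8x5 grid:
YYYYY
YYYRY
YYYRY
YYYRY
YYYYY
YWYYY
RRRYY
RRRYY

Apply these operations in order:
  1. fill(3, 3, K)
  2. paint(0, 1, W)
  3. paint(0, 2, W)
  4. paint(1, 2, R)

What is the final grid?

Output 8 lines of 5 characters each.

Answer: YWWYY
YYRKY
YYYKY
YYYKY
YYYYY
YWYYY
RRRYY
RRRYY

Derivation:
After op 1 fill(3,3,K) [3 cells changed]:
YYYYY
YYYKY
YYYKY
YYYKY
YYYYY
YWYYY
RRRYY
RRRYY
After op 2 paint(0,1,W):
YWYYY
YYYKY
YYYKY
YYYKY
YYYYY
YWYYY
RRRYY
RRRYY
After op 3 paint(0,2,W):
YWWYY
YYYKY
YYYKY
YYYKY
YYYYY
YWYYY
RRRYY
RRRYY
After op 4 paint(1,2,R):
YWWYY
YYRKY
YYYKY
YYYKY
YYYYY
YWYYY
RRRYY
RRRYY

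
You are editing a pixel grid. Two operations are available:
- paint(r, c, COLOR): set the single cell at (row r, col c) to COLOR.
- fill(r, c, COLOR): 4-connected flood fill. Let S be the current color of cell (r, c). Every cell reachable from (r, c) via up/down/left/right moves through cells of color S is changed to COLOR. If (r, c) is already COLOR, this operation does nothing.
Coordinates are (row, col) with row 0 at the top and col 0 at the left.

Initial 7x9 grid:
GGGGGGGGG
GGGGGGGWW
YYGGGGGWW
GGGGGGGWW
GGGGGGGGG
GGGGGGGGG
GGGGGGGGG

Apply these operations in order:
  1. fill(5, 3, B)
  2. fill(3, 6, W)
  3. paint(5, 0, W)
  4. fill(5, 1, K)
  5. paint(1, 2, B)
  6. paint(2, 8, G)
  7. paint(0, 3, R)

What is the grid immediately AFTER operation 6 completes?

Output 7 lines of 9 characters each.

Answer: KKKKKKKKK
KKBKKKKKK
YYKKKKKKG
KKKKKKKKK
KKKKKKKKK
KKKKKKKKK
KKKKKKKKK

Derivation:
After op 1 fill(5,3,B) [55 cells changed]:
BBBBBBBBB
BBBBBBBWW
YYBBBBBWW
BBBBBBBWW
BBBBBBBBB
BBBBBBBBB
BBBBBBBBB
After op 2 fill(3,6,W) [55 cells changed]:
WWWWWWWWW
WWWWWWWWW
YYWWWWWWW
WWWWWWWWW
WWWWWWWWW
WWWWWWWWW
WWWWWWWWW
After op 3 paint(5,0,W):
WWWWWWWWW
WWWWWWWWW
YYWWWWWWW
WWWWWWWWW
WWWWWWWWW
WWWWWWWWW
WWWWWWWWW
After op 4 fill(5,1,K) [61 cells changed]:
KKKKKKKKK
KKKKKKKKK
YYKKKKKKK
KKKKKKKKK
KKKKKKKKK
KKKKKKKKK
KKKKKKKKK
After op 5 paint(1,2,B):
KKKKKKKKK
KKBKKKKKK
YYKKKKKKK
KKKKKKKKK
KKKKKKKKK
KKKKKKKKK
KKKKKKKKK
After op 6 paint(2,8,G):
KKKKKKKKK
KKBKKKKKK
YYKKKKKKG
KKKKKKKKK
KKKKKKKKK
KKKKKKKKK
KKKKKKKKK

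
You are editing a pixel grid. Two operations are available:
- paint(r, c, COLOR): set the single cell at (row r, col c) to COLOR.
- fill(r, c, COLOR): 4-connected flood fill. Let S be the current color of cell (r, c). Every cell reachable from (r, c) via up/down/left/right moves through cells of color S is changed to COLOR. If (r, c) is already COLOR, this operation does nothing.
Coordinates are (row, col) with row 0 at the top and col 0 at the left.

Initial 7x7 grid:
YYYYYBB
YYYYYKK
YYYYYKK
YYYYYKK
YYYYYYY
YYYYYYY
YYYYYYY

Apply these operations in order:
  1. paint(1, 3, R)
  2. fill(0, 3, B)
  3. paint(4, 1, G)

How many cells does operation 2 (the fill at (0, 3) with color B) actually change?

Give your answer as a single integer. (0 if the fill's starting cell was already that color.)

Answer: 40

Derivation:
After op 1 paint(1,3,R):
YYYYYBB
YYYRYKK
YYYYYKK
YYYYYKK
YYYYYYY
YYYYYYY
YYYYYYY
After op 2 fill(0,3,B) [40 cells changed]:
BBBBBBB
BBBRBKK
BBBBBKK
BBBBBKK
BBBBBBB
BBBBBBB
BBBBBBB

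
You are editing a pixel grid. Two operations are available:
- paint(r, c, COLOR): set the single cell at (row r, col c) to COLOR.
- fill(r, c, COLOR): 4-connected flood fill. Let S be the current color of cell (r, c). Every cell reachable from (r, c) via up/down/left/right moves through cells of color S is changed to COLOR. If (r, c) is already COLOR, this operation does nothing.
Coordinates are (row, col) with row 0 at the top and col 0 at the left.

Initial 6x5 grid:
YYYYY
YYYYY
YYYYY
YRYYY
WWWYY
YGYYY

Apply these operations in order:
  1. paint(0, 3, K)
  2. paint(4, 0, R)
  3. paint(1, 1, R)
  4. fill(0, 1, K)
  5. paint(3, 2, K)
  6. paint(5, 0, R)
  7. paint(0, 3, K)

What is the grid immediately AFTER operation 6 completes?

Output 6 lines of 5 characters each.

After op 1 paint(0,3,K):
YYYKY
YYYYY
YYYYY
YRYYY
WWWYY
YGYYY
After op 2 paint(4,0,R):
YYYKY
YYYYY
YYYYY
YRYYY
RWWYY
YGYYY
After op 3 paint(1,1,R):
YYYKY
YRYYY
YYYYY
YRYYY
RWWYY
YGYYY
After op 4 fill(0,1,K) [22 cells changed]:
KKKKK
KRKKK
KKKKK
KRKKK
RWWKK
YGKKK
After op 5 paint(3,2,K):
KKKKK
KRKKK
KKKKK
KRKKK
RWWKK
YGKKK
After op 6 paint(5,0,R):
KKKKK
KRKKK
KKKKK
KRKKK
RWWKK
RGKKK

Answer: KKKKK
KRKKK
KKKKK
KRKKK
RWWKK
RGKKK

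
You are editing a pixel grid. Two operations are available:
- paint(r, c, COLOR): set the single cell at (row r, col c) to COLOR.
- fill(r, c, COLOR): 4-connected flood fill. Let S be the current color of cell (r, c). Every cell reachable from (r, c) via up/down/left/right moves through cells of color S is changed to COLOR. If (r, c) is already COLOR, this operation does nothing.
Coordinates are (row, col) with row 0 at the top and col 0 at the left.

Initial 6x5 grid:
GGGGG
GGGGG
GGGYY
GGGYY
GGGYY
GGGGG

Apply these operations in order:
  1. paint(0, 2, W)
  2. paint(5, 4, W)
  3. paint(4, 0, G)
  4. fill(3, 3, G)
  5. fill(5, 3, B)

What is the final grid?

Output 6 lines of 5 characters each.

After op 1 paint(0,2,W):
GGWGG
GGGGG
GGGYY
GGGYY
GGGYY
GGGGG
After op 2 paint(5,4,W):
GGWGG
GGGGG
GGGYY
GGGYY
GGGYY
GGGGW
After op 3 paint(4,0,G):
GGWGG
GGGGG
GGGYY
GGGYY
GGGYY
GGGGW
After op 4 fill(3,3,G) [6 cells changed]:
GGWGG
GGGGG
GGGGG
GGGGG
GGGGG
GGGGW
After op 5 fill(5,3,B) [28 cells changed]:
BBWBB
BBBBB
BBBBB
BBBBB
BBBBB
BBBBW

Answer: BBWBB
BBBBB
BBBBB
BBBBB
BBBBB
BBBBW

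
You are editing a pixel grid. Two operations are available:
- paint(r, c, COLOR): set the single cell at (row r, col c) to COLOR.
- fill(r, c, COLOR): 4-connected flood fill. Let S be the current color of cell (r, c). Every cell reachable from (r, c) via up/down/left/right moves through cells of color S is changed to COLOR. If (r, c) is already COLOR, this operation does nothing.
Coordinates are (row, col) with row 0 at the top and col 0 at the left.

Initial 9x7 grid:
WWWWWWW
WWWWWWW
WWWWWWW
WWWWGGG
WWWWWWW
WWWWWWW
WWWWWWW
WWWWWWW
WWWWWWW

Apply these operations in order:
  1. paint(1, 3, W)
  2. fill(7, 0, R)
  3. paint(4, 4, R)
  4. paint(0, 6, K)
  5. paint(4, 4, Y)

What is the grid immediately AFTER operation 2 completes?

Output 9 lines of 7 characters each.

Answer: RRRRRRR
RRRRRRR
RRRRRRR
RRRRGGG
RRRRRRR
RRRRRRR
RRRRRRR
RRRRRRR
RRRRRRR

Derivation:
After op 1 paint(1,3,W):
WWWWWWW
WWWWWWW
WWWWWWW
WWWWGGG
WWWWWWW
WWWWWWW
WWWWWWW
WWWWWWW
WWWWWWW
After op 2 fill(7,0,R) [60 cells changed]:
RRRRRRR
RRRRRRR
RRRRRRR
RRRRGGG
RRRRRRR
RRRRRRR
RRRRRRR
RRRRRRR
RRRRRRR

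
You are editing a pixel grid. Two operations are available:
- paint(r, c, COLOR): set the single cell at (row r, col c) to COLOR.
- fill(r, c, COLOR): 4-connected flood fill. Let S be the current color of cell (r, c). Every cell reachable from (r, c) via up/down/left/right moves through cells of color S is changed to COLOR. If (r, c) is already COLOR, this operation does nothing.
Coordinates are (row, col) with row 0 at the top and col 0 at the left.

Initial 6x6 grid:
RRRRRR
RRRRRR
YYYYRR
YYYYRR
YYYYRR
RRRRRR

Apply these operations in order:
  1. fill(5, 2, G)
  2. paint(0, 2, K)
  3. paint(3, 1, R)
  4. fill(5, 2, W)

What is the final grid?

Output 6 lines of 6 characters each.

After op 1 fill(5,2,G) [24 cells changed]:
GGGGGG
GGGGGG
YYYYGG
YYYYGG
YYYYGG
GGGGGG
After op 2 paint(0,2,K):
GGKGGG
GGGGGG
YYYYGG
YYYYGG
YYYYGG
GGGGGG
After op 3 paint(3,1,R):
GGKGGG
GGGGGG
YYYYGG
YRYYGG
YYYYGG
GGGGGG
After op 4 fill(5,2,W) [23 cells changed]:
WWKWWW
WWWWWW
YYYYWW
YRYYWW
YYYYWW
WWWWWW

Answer: WWKWWW
WWWWWW
YYYYWW
YRYYWW
YYYYWW
WWWWWW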